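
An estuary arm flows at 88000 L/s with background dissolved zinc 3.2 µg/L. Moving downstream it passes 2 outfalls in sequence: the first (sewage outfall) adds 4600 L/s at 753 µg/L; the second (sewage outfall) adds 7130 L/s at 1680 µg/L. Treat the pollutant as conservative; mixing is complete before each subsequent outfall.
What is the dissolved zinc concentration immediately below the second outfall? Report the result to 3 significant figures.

After outfall 1: Q = 88000 + 4600 = 92600 L/s; C = (88000·3.200 + 4600·753.0)/92600 = 40.45 µg/L.
After outfall 2: Q = 92600 + 7130 = 99730 L/s; C = (92600·40.45 + 7130·1680)/99730 = 157.7 µg/L.

158 µg/L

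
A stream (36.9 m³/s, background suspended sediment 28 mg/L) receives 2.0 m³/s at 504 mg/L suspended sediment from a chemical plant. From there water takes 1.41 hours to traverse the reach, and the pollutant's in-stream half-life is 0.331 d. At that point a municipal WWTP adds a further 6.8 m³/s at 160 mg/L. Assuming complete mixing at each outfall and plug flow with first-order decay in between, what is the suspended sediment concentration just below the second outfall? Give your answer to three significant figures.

63.3 mg/L

After mixing, C = (36.90·28.00 + 2.000·504.0) / 38.90 = 2041/38.90 = 52.47 mg/L; combined flow 38.90 m³/s.
Half-life 0.331 d → k = ln 2 / 0.331 = 2.094 d⁻¹.
Applying C = C₀e^(−kt): 52.47 × 0.8842 = 46.40 mg/L.
At the second outfall, C = (38.90·46.40 + 6.800·160.0) / (38.90 + 6.800) = 63.30 mg/L.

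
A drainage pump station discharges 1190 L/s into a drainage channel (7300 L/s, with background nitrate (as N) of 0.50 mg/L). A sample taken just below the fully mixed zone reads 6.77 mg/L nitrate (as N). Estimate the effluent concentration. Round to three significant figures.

45.2 mg/L

Mass balance: 7300·0.5000 + 1190·Cₑ = 8490·6.770
→ Cₑ = (8490·6.770 − 7300·0.5000) / 1190 = 45.23 mg/L.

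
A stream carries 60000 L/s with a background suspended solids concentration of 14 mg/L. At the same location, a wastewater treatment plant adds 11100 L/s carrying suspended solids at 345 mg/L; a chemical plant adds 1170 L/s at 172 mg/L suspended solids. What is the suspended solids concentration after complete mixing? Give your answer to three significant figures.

67.4 mg/L

After mixing, C = (60000·14.00 + 11100·345.0 + 1170·172.0) / 72270 = 4871000/72270 = 67.40 mg/L.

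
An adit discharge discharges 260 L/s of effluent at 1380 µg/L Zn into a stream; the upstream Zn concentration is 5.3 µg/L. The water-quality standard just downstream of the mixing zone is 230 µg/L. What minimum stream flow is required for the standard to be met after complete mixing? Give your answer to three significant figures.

Set C_mix = 230: (Q·5.300 + 260.0·1380) / (Q + 260.0) = 230
→ Q = 260.0·(1380 − 230)/(230 − 5.300) = 1331 L/s.

1330 L/s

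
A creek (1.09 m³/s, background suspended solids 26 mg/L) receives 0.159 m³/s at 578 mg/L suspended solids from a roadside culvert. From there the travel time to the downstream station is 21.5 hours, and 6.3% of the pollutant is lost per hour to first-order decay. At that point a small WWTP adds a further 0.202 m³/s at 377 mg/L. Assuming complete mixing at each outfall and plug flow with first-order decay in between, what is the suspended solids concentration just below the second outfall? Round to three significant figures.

Flow-weighted average: C = (1.090·26.00 + 0.1590·578.0) / 1.249 = 120.2/1.249 = 96.27 mg/L; combined flow 1.249 m³/s.
6.3%/h lost → k = −ln(1 − 0.063) = 0.06507 h⁻¹.
Applying C = C₀e^(−kt): 96.27 × 0.2468 = 23.76 mg/L.
Second outfall: C = (1.249·23.76 + 0.2020·377.0)/1.451 = 72.94 mg/L.

72.9 mg/L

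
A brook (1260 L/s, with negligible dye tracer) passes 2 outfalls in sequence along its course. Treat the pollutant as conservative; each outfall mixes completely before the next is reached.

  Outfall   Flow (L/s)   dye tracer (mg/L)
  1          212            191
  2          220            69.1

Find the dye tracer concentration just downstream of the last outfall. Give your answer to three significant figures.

Below outfall 1: Q → 1472 L/s, C = (1260·0 + 212.0·191.0)/1472 = 27.51 mg/L.
Below outfall 2: Q → 1692 L/s, C = (1472·27.51 + 220.0·69.10)/1692 = 32.92 mg/L.

32.9 mg/L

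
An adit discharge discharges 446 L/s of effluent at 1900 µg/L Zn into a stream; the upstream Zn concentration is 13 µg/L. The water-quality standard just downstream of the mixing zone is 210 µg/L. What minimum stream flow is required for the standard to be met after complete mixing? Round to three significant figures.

3830 L/s

Set C_mix = 210: (Q·13.00 + 446.0·1900) / (Q + 446.0) = 210
→ Q = 446.0·(1900 − 210)/(210 − 13.00) = 3826 L/s.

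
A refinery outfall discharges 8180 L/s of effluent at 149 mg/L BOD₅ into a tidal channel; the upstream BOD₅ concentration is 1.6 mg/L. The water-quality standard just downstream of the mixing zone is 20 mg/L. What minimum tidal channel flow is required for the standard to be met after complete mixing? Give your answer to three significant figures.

57300 L/s

Set C_mix = 20: (Q·1.600 + 8180·149.0) / (Q + 8180) = 20
→ Q = 8180·(149.0 − 20)/(20 − 1.600) = 57350 L/s.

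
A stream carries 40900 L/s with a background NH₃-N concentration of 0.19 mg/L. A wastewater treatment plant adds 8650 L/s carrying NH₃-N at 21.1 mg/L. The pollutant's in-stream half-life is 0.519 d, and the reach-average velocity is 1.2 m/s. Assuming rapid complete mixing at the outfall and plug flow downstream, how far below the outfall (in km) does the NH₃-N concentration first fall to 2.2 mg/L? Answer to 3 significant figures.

43.2 km

Mass balance: C = (40900·0.1900 + 8650·21.10) / 49550 = 190300/49550 = 3.840 mg/L.
Half-life 0.519 d → k = ln 2 / 0.519 = 1.336 d⁻¹.
Set 3.840·exp(−k·t) = 2.2 → t = ln(3.840/2.2)/k = 36040 s = 10.01 h.
Distance = v·t = 1.2·36040 = 43250 m = 43.25 km.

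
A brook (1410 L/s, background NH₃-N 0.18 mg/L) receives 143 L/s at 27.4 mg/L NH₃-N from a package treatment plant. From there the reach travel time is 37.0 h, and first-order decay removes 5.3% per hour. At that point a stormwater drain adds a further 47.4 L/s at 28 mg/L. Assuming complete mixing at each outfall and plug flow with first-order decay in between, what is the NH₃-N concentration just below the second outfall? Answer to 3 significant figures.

Mixed concentration C = ΣQC/ΣQ = (1410·0.1800 + 143.0·27.40) / 1553 = 4172/1553 = 2.686 mg/L; combined flow 1553 L/s.
5.3%/h lost → k = −ln(1 − 0.053) = 0.05446 h⁻¹.
Decay over the reach: 2.686·exp(−kt) = 2.686·0.1333 = 0.3582 mg/L.
Second outfall: C = (1553·0.3582 + 47.40·28.00)/1600 = 1.177 mg/L.

1.18 mg/L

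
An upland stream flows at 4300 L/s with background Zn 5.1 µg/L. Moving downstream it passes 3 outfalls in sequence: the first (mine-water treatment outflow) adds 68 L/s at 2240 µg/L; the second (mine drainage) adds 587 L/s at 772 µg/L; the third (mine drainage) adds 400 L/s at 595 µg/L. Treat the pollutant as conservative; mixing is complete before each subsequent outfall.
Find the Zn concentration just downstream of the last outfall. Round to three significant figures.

162 µg/L

Outfall 1: combined Q = 4368 L/s; C = (4300·5.100 + 68.00·2240)/4368 = 39.89 µg/L.
Outfall 2: combined Q = 4955 L/s; C = (4368·39.89 + 587.0·772.0)/4955 = 126.6 µg/L.
Outfall 3: combined Q = 5355 L/s; C = (4955·126.6 + 400.0·595.0)/5355 = 161.6 µg/L.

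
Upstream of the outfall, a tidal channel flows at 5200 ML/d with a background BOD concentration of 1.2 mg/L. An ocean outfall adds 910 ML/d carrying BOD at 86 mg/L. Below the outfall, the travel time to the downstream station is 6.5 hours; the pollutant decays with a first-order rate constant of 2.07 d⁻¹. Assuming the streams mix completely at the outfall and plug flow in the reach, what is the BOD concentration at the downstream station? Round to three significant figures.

7.89 mg/L

After mixing, C = (5200·1.200 + 910.0·86.00) / 6110 = 84500/6110 = 13.83 mg/L.
First-order decay: C = 13.83·exp(−k·t) = 13.83·0.5709 = 7.895 mg/L.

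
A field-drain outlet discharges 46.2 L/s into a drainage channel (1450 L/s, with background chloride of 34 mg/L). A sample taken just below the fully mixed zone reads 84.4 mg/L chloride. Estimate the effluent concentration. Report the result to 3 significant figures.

1670 mg/L

Mass balance: 1450·34.00 + 46.20·Cₑ = 1496·84.40
→ Cₑ = (1496·84.40 − 1450·34.00) / 46.20 = 1666 mg/L.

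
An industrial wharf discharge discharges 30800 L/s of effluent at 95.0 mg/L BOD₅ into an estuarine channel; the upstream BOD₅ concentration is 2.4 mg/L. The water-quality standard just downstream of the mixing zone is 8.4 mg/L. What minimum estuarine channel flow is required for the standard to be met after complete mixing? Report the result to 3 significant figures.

445000 L/s

Set C_mix = 8.4: (Q·2.400 + 30800·95.00) / (Q + 30800) = 8.4
→ Q = 30800·(95.00 − 8.4)/(8.4 − 2.400) = 444500 L/s.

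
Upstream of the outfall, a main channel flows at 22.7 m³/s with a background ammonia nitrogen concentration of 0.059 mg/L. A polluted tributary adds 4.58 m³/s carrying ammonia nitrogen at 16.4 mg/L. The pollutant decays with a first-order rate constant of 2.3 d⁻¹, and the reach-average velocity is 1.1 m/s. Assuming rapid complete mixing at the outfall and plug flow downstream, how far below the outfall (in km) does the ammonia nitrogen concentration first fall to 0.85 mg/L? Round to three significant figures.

Flow-weighted average: C = (22.70·0.05900 + 4.580·16.40) / 27.28 = 76.45/27.28 = 2.802 mg/L.
Set 2.802·exp(−k·t) = 0.85 → t = ln(2.802/0.85)/k = 44820 s = 12.45 h.
Distance = v·t = 1.1·44820 = 49300 m = 49.30 km.

49.3 km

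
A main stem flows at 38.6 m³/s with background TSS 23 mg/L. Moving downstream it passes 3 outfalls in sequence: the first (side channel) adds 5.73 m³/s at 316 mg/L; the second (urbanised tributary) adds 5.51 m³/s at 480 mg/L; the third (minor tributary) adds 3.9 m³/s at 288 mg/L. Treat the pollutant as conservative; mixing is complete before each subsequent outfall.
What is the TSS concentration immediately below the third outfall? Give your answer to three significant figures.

After outfall 1: Q = 38.60 + 5.730 = 44.33 m³/s; C = (38.60·23.00 + 5.730·316.0)/44.33 = 60.87 mg/L.
After outfall 2: Q = 44.33 + 5.510 = 49.84 m³/s; C = (44.33·60.87 + 5.510·480.0)/49.84 = 107.2 mg/L.
After outfall 3: Q = 49.84 + 3.900 = 53.74 m³/s; C = (49.84·107.2 + 3.900·288.0)/53.74 = 120.3 mg/L.

120 mg/L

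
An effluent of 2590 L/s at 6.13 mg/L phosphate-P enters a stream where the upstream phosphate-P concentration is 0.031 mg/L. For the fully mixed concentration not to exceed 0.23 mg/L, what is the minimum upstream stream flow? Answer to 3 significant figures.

76800 L/s

Set C_mix = 0.23: (Q·0.03100 + 2590·6.130) / (Q + 2590) = 0.23
→ Q = 2590·(6.130 − 0.23)/(0.23 − 0.03100) = 76790 L/s.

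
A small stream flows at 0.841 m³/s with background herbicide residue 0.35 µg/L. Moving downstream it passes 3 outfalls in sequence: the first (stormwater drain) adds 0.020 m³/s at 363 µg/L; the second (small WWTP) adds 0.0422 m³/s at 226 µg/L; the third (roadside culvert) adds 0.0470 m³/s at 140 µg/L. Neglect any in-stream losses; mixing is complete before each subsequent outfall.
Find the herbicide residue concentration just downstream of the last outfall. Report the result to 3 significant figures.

24.9 µg/L

After outfall 1: Q = 0.8410 + 0.02000 = 0.8610 m³/s; C = (0.8410·0.3500 + 0.02000·363.0)/0.8610 = 8.774 µg/L.
After outfall 2: Q = 0.8610 + 0.04220 = 0.9032 m³/s; C = (0.8610·8.774 + 0.04220·226.0)/0.9032 = 18.92 µg/L.
After outfall 3: Q = 0.9032 + 0.04700 = 0.9502 m³/s; C = (0.9032·18.92 + 0.04700·140.0)/0.9502 = 24.91 µg/L.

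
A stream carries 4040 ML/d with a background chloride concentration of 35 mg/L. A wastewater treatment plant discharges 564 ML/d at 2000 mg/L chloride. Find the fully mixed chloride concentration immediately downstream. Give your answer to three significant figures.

276 mg/L

Mixed concentration C = ΣQC/ΣQ = (4040·35.00 + 564.0·2000) / 4604 = 1269000/4604 = 275.7 mg/L.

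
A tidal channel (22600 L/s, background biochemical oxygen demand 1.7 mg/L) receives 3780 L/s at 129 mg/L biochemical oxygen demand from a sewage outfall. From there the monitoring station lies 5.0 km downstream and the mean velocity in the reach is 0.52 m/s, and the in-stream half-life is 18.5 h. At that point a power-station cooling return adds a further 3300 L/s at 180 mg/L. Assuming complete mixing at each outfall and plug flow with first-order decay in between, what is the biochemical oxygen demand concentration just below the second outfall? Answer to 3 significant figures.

Flow-weighted average: C = (22600·1.700 + 3780·129.0) / 26380 = 526000/26380 = 19.94 mg/L; combined flow 26380 L/s.
Travel time t = 5.0·1000 / 0.52 = 9615 s = 2.671 h.
Half-life 18.5 h → k = ln 2 / 18.5 = 0.03747 h⁻¹ = 0.8992 d⁻¹.
After decay, C = 19.94 × e^(−kt) = 19.94 × 0.9048 = 18.04 mg/L.
At the second outfall, C = (26380·18.04 + 3300·180.0) / (26380 + 3300) = 36.05 mg/L.

36.0 mg/L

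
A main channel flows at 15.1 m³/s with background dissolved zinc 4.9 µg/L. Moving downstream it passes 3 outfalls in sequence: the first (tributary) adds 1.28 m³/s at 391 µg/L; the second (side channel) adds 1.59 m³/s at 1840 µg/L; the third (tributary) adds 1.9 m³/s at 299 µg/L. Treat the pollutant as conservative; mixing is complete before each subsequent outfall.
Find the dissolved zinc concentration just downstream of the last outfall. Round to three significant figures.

205 µg/L

Below outfall 1: Q → 16.38 m³/s, C = (15.10·4.900 + 1.280·391.0)/16.38 = 35.07 µg/L.
Below outfall 2: Q → 17.97 m³/s, C = (16.38·35.07 + 1.590·1840)/17.97 = 194.8 µg/L.
Below outfall 3: Q → 19.87 m³/s, C = (17.97·194.8 + 1.900·299.0)/19.87 = 204.7 µg/L.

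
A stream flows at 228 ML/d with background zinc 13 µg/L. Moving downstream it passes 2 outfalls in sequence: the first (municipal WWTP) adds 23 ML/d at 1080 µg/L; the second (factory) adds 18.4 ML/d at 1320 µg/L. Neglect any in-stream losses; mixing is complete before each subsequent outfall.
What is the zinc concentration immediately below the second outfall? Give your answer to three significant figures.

Outfall 1: combined Q = 251.0 ML/d; C = (228.0·13.00 + 23.00·1080)/251.0 = 110.8 µg/L.
Outfall 2: combined Q = 269.4 ML/d; C = (251.0·110.8 + 18.40·1320)/269.4 = 193.4 µg/L.

193 µg/L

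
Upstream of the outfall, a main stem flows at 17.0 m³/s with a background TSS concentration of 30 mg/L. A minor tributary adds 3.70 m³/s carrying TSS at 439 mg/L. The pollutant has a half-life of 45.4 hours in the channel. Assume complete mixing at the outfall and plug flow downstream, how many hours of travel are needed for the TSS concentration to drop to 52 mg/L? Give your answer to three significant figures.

Conservation of mass: C = (17.00·30.00 + 3.700·439.0) / 20.70 = 2134/20.70 = 103.1 mg/L.
Half-life 45.4 h → k = ln 2 / 45.4 = 0.01527 h⁻¹ = 0.3664 d⁻¹.
103.1·exp(−k·t) = 52 → t = ln(103.1/52)/k = 161400 s = 44.83 h.

44.8 h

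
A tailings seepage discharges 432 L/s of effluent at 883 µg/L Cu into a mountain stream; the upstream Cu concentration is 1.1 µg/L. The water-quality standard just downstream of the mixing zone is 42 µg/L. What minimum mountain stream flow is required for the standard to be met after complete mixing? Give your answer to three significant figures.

Set C_mix = 42: (Q·1.100 + 432.0·883.0) / (Q + 432.0) = 42
→ Q = 432.0·(883.0 − 42)/(42 − 1.100) = 8883 L/s.

8880 L/s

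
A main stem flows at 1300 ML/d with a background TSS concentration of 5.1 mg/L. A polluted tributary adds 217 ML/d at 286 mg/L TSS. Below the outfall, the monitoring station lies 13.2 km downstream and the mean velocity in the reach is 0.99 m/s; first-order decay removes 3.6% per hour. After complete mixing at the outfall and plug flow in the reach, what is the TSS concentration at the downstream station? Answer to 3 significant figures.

After mixing, C = (1300·5.100 + 217.0·286.0) / 1517 = 68690/1517 = 45.28 mg/L.
Travel time t = 13.2·1000 / 0.99 = 13330 s = 3.704 h.
3.6%/h lost → k = −ln(1 − 0.036) = 0.03666 h⁻¹.
First-order decay: C = 45.28·exp(−k·t) = 45.28·0.8730 = 39.53 mg/L.

39.5 mg/L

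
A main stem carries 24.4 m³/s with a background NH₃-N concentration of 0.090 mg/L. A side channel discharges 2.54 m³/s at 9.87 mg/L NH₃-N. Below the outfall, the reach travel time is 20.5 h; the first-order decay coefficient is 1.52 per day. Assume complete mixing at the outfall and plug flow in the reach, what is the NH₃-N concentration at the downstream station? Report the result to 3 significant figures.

0.276 mg/L

After mixing, C = (24.40·0.09000 + 2.540·9.870) / 26.94 = 27.27/26.94 = 1.012 mg/L.
First-order decay: C = 1.012·exp(−k·t) = 1.012·0.2730 = 0.2763 mg/L.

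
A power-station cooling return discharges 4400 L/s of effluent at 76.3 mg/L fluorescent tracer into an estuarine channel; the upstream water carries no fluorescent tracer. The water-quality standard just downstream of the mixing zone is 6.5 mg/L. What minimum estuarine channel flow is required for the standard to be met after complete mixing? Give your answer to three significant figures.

Set C_mix = 6.5: (Q·0 + 4400·76.30) / (Q + 4400) = 6.5
→ Q = 4400·(76.30 − 6.5)/(6.5 − 0) = 47250 L/s.

47200 L/s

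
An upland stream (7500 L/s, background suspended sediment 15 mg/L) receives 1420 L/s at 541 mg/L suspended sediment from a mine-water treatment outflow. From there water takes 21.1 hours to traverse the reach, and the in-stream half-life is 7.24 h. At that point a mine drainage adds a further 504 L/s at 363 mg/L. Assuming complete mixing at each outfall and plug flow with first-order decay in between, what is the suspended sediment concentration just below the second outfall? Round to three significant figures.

Mixed concentration C = ΣQC/ΣQ = (7500·15.00 + 1420·541.0) / 8920 = 880700/8920 = 98.74 mg/L; combined flow 8920 L/s.
Half-life 7.24 h → k = ln 2 / 7.24 = 0.09574 h⁻¹ = 2.298 d⁻¹.
After decay, C = 98.74 × e^(−kt) = 98.74 × 0.1326 = 13.10 mg/L.
At the second outfall, C = (8920·13.10 + 504.0·363.0) / (8920 + 504.0) = 31.81 mg/L.

31.8 mg/L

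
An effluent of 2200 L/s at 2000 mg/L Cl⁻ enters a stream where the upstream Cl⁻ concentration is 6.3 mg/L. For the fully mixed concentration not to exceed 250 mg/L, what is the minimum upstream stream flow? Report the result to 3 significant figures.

Set C_mix = 250: (Q·6.300 + 2200·2000) / (Q + 2200) = 250
→ Q = 2200·(2000 − 250)/(250 − 6.300) = 15800 L/s.

15800 L/s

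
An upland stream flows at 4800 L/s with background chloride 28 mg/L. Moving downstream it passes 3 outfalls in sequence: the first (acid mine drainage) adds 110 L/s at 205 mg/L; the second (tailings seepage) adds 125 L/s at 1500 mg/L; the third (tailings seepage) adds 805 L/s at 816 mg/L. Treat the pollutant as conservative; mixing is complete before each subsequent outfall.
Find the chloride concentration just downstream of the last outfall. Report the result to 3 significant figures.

171 mg/L

After outfall 1: Q = 4800 + 110.0 = 4910 L/s; C = (4800·28.00 + 110.0·205.0)/4910 = 31.97 mg/L.
After outfall 2: Q = 4910 + 125.0 = 5035 L/s; C = (4910·31.97 + 125.0·1500)/5035 = 68.41 mg/L.
After outfall 3: Q = 5035 + 805.0 = 5840 L/s; C = (5035·68.41 + 805.0·816.0)/5840 = 171.5 mg/L.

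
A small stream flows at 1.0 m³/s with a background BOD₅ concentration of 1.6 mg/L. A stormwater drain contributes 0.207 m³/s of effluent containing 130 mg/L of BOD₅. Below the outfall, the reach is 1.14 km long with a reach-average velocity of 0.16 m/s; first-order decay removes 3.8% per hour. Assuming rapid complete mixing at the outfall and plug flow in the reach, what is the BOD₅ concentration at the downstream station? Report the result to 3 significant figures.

21.9 mg/L

Mass balance: C = (1.000·1.600 + 0.2070·130.0) / 1.207 = 28.51/1.207 = 23.62 mg/L.
Travel time t = 1.14·1000 / 0.16 = 7125 s = 1.979 h.
3.8%/h lost → k = −ln(1 − 0.038) = 0.03874 h⁻¹.
Decay over the reach: 23.62·exp(−kt) = 23.62·0.9262 = 21.88 mg/L.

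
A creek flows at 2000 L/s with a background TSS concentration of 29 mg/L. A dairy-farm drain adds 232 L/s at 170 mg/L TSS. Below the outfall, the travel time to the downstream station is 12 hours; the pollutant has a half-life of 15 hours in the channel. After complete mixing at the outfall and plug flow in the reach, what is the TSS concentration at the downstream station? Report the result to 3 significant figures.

Mixed concentration C = ΣQC/ΣQ = (2000·29.00 + 232.0·170.0) / 2232 = 97440/2232 = 43.66 mg/L.
Half-life 15 h → k = ln 2 / 15 = 0.04621 h⁻¹ = 1.109 d⁻¹.
Decay over the reach: 43.66·exp(−kt) = 43.66·0.5743 = 25.07 mg/L.

25.1 mg/L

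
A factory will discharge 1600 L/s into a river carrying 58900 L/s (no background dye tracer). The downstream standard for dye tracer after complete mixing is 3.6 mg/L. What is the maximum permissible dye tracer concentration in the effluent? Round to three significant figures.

136 mg/L

At the limit, (Qr·Cr + Qe·Cₑ)/(Qr + Qe) = 3.6:
Cₑ = (60500·3.6 − 58900·0) / 1600 = 136.1 mg/L.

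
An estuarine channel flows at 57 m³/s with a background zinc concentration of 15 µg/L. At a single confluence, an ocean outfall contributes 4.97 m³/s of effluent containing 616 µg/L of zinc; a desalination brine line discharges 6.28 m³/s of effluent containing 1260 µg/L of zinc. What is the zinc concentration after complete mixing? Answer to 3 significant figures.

173 µg/L

Conservation of mass: C = (57.00·15.00 + 4.970·616.0 + 6.280·1260) / 68.25 = 11830/68.25 = 173.3 µg/L.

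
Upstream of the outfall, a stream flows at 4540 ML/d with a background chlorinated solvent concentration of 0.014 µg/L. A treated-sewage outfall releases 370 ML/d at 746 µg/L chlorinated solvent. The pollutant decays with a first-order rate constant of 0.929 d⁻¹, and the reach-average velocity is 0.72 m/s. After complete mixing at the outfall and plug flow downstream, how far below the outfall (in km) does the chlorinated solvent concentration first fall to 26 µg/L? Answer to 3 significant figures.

51.7 km

After mixing, C = (4540·0.01400 + 370.0·746.0) / 4910 = 276100/4910 = 56.23 µg/L.
Set 56.23·exp(−k·t) = 26 → t = ln(56.23/26)/k = 71740 s = 19.93 h.
Distance = v·t = 0.72·71740 = 51650 m = 51.65 km.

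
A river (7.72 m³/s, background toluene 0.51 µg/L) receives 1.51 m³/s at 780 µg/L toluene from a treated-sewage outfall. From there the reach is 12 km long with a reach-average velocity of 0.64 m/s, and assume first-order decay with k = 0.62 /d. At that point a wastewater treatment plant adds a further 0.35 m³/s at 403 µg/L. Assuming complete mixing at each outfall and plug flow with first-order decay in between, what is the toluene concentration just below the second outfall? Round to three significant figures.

Flow-weighted average: C = (7.720·0.5100 + 1.510·780.0) / 9.230 = 1182/9.230 = 128.0 µg/L; combined flow 9.230 m³/s.
Travel time t = 12·1000 / 0.64 = 18750 s = 5.208 h.
First-order decay: C = 128.0·exp(−k·t) = 128.0·0.8741 = 111.9 µg/L.
Second outfall: C = (9.230·111.9 + 0.3500·403.0)/9.580 = 122.5 µg/L.

123 µg/L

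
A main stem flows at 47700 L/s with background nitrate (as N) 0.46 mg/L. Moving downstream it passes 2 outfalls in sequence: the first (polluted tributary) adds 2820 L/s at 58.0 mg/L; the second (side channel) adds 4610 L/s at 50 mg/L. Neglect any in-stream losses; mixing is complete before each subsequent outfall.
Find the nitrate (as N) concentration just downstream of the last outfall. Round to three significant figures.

Below outfall 1: Q → 50520 L/s, C = (47700·0.4600 + 2820·58.00)/50520 = 3.672 mg/L.
Below outfall 2: Q → 55130 L/s, C = (50520·3.672 + 4610·50.00)/55130 = 7.546 mg/L.

7.55 mg/L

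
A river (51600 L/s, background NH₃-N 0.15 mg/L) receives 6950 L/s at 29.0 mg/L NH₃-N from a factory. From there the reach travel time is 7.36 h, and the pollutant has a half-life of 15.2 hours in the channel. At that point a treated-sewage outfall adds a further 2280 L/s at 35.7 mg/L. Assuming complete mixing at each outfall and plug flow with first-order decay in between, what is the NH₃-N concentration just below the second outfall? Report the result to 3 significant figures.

3.80 mg/L

Flow-weighted average: C = (51600·0.1500 + 6950·29.00) / 58550 = 209300/58550 = 3.575 mg/L; combined flow 58550 L/s.
Half-life 15.2 h → k = ln 2 / 15.2 = 0.04560 h⁻¹ = 1.094 d⁻¹.
After decay, C = 3.575 × e^(−kt) = 3.575 × 0.7149 = 2.555 mg/L.
At the second outfall, C = (58550·2.555 + 2280·35.70) / (58550 + 2280) = 3.798 mg/L.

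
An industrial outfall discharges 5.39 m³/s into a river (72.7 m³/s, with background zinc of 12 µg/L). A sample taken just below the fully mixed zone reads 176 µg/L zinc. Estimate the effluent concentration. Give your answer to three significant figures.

2390 µg/L

Mass balance: 72.70·12.00 + 5.390·Cₑ = 78.09·176.0
→ Cₑ = (78.09·176.0 − 72.70·12.00) / 5.390 = 2388 µg/L.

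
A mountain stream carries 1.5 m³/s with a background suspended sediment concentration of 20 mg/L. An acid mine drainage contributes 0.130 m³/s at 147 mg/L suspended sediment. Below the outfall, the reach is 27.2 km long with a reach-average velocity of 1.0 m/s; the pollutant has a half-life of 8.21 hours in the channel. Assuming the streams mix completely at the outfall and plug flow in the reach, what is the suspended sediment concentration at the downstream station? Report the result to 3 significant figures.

15.9 mg/L

Mixed concentration C = ΣQC/ΣQ = (1.500·20.00 + 0.1300·147.0) / 1.630 = 49.11/1.630 = 30.13 mg/L.
Travel time t = 27.2·1000 / 1.0 = 27200 s = 7.556 h.
Half-life 8.21 h → k = ln 2 / 8.21 = 0.08443 h⁻¹ = 2.026 d⁻¹.
Applying C = C₀e^(−kt): 30.13 × 0.5284 = 15.92 mg/L.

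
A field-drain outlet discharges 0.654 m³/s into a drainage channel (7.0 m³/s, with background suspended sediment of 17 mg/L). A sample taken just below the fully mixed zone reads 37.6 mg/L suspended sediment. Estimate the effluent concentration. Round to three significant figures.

258 mg/L

Mass balance: 7.000·17.00 + 0.6540·Cₑ = 7.654·37.60
→ Cₑ = (7.654·37.60 − 7.000·17.00) / 0.6540 = 258.1 mg/L.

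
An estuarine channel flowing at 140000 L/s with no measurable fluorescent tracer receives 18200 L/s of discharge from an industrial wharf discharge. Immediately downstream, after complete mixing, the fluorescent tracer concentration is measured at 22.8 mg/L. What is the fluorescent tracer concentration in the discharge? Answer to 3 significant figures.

Mass balance: 140000·0 + 18200·Cₑ = 158200·22.80
→ Cₑ = (158200·22.80 − 140000·0) / 18200 = 198.2 mg/L.

198 mg/L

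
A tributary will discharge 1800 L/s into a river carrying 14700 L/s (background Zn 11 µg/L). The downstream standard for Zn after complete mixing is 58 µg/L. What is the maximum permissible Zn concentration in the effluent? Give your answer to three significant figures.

At the limit, (Qr·Cr + Qe·Cₑ)/(Qr + Qe) = 58:
Cₑ = (16500·58 − 14700·11.00) / 1800 = 441.8 µg/L.

442 µg/L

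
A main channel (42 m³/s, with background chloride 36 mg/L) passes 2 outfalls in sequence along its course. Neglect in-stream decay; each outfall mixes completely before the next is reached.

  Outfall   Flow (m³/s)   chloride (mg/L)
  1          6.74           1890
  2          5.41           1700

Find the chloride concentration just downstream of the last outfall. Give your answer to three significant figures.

Below outfall 1: Q → 48.74 m³/s, C = (42.00·36.00 + 6.740·1890)/48.74 = 292.4 mg/L.
Below outfall 2: Q → 54.15 m³/s, C = (48.74·292.4 + 5.410·1700)/54.15 = 433.0 mg/L.

433 mg/L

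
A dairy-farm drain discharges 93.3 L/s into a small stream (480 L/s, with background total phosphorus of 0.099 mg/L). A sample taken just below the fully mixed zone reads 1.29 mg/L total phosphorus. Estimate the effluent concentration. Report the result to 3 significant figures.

Mass balance: 480.0·0.09900 + 93.30·Cₑ = 573.3·1.290
→ Cₑ = (573.3·1.290 − 480.0·0.09900) / 93.30 = 7.417 mg/L.

7.42 mg/L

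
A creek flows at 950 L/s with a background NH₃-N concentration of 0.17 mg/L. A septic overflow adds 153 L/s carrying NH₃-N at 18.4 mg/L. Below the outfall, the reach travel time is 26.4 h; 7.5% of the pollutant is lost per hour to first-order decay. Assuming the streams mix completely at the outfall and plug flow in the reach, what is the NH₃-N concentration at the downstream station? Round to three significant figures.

Conservation of mass: C = (950.0·0.1700 + 153.0·18.40) / 1103 = 2977/1103 = 2.699 mg/L.
7.5%/h lost → k = −ln(1 − 0.075) = 0.07796 h⁻¹.
First-order decay: C = 2.699·exp(−k·t) = 2.699·0.1277 = 0.3446 mg/L.

0.345 mg/L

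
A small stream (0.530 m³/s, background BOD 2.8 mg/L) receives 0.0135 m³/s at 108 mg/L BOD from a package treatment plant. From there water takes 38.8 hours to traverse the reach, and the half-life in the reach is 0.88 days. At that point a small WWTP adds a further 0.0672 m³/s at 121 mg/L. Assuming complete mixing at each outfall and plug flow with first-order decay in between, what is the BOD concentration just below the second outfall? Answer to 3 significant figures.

14.7 mg/L

Conservation of mass: C = (0.5300·2.800 + 0.01350·108.0) / 0.5435 = 2.942/0.5435 = 5.413 mg/L; combined flow 0.5435 m³/s.
Half-life 0.88 d → k = ln 2 / 0.88 = 0.7877 d⁻¹.
After decay, C = 5.413 × e^(−kt) = 5.413 × 0.2799 = 1.515 mg/L.
Second outfall: C = (0.5435·1.515 + 0.06720·121.0)/0.6107 = 14.66 mg/L.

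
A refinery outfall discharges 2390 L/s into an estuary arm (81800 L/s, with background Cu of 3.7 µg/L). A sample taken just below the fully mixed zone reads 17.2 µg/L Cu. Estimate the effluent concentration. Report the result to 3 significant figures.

Mass balance: 81800·3.700 + 2390·Cₑ = 84190·17.20
→ Cₑ = (84190·17.20 − 81800·3.700) / 2390 = 479.3 µg/L.

479 µg/L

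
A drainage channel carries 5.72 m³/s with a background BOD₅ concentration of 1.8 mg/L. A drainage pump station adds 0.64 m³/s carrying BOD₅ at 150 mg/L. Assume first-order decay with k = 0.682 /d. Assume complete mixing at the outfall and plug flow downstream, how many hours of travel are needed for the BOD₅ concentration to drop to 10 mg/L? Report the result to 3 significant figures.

18.1 h

Conservation of mass: C = (5.720·1.800 + 0.6400·150.0) / 6.360 = 106.3/6.360 = 16.71 mg/L.
16.71·exp(−k·t) = 10 → t = ln(16.71/10)/k = 65070 s = 18.07 h.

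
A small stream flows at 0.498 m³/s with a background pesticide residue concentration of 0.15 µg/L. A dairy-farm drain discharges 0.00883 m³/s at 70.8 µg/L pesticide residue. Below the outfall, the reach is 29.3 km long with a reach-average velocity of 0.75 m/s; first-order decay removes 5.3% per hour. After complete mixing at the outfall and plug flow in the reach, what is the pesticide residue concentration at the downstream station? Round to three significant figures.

0.765 µg/L

Flow-weighted average: C = (0.4980·0.1500 + 0.008830·70.80) / 0.5068 = 0.6999/0.5068 = 1.381 µg/L.
Travel time t = 29.3·1000 / 0.75 = 39070 s = 10.85 h.
5.3%/h lost → k = −ln(1 − 0.053) = 0.05446 h⁻¹.
After decay, C = 1.381 × e^(−kt) = 1.381 × 0.5538 = 0.7647 µg/L.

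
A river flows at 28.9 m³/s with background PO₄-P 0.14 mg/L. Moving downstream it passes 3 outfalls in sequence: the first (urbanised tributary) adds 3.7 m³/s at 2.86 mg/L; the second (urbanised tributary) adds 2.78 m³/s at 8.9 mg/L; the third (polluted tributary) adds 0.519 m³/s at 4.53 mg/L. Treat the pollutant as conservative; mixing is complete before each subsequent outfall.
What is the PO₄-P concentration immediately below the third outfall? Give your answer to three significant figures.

After outfall 1: Q = 28.90 + 3.700 = 32.60 m³/s; C = (28.90·0.1400 + 3.700·2.860)/32.60 = 0.4487 mg/L.
After outfall 2: Q = 32.60 + 2.780 = 35.38 m³/s; C = (32.60·0.4487 + 2.780·8.900)/35.38 = 1.113 mg/L.
After outfall 3: Q = 35.38 + 0.5190 = 35.90 m³/s; C = (35.38·1.113 + 0.5190·4.530)/35.90 = 1.162 mg/L.

1.16 mg/L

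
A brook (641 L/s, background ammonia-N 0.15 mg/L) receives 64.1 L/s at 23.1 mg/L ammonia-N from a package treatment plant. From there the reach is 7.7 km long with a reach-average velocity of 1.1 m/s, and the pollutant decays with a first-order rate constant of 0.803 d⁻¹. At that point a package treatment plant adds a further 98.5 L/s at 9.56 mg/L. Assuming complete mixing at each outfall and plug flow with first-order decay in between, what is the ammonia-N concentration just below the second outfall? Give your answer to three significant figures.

Mixed concentration C = ΣQC/ΣQ = (641.0·0.1500 + 64.10·23.10) / 705.1 = 1577/705.1 = 2.236 mg/L; combined flow 705.1 L/s.
Travel time t = 7.7·1000 / 1.1 = 7000 s = 1.944 h.
First-order decay: C = 2.236·exp(−k·t) = 2.236·0.9370 = 2.096 mg/L.
Second outfall: C = (705.1·2.096 + 98.50·9.560)/803.6 = 3.010 mg/L.

3.01 mg/L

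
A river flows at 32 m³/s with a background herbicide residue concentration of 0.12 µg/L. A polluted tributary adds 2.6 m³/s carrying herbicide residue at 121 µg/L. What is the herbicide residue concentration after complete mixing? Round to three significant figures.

9.20 µg/L

Conservation of mass: C = (32.00·0.1200 + 2.600·121.0) / 34.60 = 318.4/34.60 = 9.203 µg/L.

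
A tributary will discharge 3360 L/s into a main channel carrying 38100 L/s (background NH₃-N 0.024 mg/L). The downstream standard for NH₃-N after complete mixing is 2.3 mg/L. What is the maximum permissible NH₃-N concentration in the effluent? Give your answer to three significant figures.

28.1 mg/L

At the limit, (Qr·Cr + Qe·Cₑ)/(Qr + Qe) = 2.3:
Cₑ = (41460·2.3 − 38100·0.02400) / 3360 = 28.11 mg/L.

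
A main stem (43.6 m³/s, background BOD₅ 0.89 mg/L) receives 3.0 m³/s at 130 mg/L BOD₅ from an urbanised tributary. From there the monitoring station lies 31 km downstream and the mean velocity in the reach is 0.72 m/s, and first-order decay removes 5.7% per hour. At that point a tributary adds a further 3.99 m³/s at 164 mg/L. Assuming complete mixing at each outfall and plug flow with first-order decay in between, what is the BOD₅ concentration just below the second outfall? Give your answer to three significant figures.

Flow-weighted average: C = (43.60·0.8900 + 3.000·130.0) / 46.60 = 428.8/46.60 = 9.202 mg/L; combined flow 46.60 m³/s.
Travel time t = 31·1000 / 0.72 = 43060 s = 11.96 h.
5.7%/h lost → k = −ln(1 − 0.057) = 0.05869 h⁻¹.
Applying C = C₀e^(−kt): 9.202 × 0.4956 = 4.561 mg/L.
Second outfall: C = (46.60·4.561 + 3.990·164.0)/50.59 = 17.14 mg/L.

17.1 mg/L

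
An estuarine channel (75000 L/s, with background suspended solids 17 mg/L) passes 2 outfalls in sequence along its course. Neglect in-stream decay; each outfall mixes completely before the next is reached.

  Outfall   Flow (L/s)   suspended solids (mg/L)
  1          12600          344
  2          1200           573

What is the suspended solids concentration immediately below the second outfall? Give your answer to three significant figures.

Below outfall 1: Q → 87600 L/s, C = (75000·17.00 + 12600·344.0)/87600 = 64.03 mg/L.
Below outfall 2: Q → 88800 L/s, C = (87600·64.03 + 1200·573.0)/88800 = 70.91 mg/L.

70.9 mg/L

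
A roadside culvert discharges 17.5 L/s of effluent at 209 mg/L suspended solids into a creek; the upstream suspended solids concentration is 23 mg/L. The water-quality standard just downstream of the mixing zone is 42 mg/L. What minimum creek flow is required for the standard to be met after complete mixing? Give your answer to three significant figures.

154 L/s

Set C_mix = 42: (Q·23.00 + 17.50·209.0) / (Q + 17.50) = 42
→ Q = 17.50·(209.0 − 42)/(42 − 23.00) = 153.8 L/s.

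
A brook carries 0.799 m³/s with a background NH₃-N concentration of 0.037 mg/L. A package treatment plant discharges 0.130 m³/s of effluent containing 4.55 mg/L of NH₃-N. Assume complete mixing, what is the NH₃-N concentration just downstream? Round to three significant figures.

Flow-weighted average: C = (0.7990·0.03700 + 0.1300·4.550) / 0.9290 = 0.6211/0.9290 = 0.6685 mg/L.

0.669 mg/L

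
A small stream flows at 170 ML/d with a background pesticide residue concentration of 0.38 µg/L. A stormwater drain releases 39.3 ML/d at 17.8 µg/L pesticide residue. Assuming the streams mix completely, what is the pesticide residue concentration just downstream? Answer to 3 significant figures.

3.65 µg/L

Mass balance: C = (170.0·0.3800 + 39.30·17.80) / 209.3 = 764.1/209.3 = 3.651 µg/L.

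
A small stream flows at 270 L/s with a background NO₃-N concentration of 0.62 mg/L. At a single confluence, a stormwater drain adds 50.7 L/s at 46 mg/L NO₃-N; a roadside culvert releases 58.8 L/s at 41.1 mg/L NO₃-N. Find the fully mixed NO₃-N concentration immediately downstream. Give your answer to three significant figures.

Flow-weighted average: C = (270.0·0.6200 + 50.70·46.00 + 58.80·41.10) / 379.5 = 4916/379.5 = 12.95 mg/L.

13.0 mg/L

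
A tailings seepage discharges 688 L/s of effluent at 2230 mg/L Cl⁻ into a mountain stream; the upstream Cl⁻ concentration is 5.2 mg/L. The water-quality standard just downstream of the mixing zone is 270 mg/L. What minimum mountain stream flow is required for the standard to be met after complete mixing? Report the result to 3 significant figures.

5090 L/s

Set C_mix = 270: (Q·5.200 + 688.0·2230) / (Q + 688.0) = 270
→ Q = 688.0·(2230 − 270)/(270 − 5.200) = 5092 L/s.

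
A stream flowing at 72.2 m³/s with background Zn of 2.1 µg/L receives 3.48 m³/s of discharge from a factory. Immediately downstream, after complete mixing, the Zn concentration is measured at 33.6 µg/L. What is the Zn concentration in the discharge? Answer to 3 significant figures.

687 µg/L

Mass balance: 72.20·2.100 + 3.480·Cₑ = 75.68·33.60
→ Cₑ = (75.68·33.60 − 72.20·2.100) / 3.480 = 687.1 µg/L.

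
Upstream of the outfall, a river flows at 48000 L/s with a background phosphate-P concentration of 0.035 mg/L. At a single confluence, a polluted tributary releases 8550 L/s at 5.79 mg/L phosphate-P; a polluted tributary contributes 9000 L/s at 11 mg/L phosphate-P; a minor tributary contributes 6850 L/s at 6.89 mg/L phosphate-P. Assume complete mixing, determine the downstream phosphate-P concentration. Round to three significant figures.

Mixed concentration C = ΣQC/ΣQ = (48000·0.03500 + 8550·5.790 + 9000·11.00 + 6850·6.890) / 72400 = 197400/72400 = 2.726 mg/L.

2.73 mg/L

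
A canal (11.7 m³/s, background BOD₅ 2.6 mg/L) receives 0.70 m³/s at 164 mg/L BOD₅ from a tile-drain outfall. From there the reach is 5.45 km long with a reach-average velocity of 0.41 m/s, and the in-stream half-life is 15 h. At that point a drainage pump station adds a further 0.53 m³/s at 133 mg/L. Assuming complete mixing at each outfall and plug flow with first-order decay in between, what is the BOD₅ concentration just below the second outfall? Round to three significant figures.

14.9 mg/L

Flow-weighted average: C = (11.70·2.600 + 0.7000·164.0) / 12.40 = 145.2/12.40 = 11.71 mg/L; combined flow 12.40 m³/s.
Travel time t = 5.45·1000 / 0.41 = 13290 s = 3.692 h.
Half-life 15 h → k = ln 2 / 15 = 0.04621 h⁻¹ = 1.109 d⁻¹.
First-order decay: C = 11.71·exp(−k·t) = 11.71·0.8431 = 9.874 mg/L.
At the second outfall, C = (12.40·9.874 + 0.5300·133.0) / (12.40 + 0.5300) = 14.92 mg/L.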